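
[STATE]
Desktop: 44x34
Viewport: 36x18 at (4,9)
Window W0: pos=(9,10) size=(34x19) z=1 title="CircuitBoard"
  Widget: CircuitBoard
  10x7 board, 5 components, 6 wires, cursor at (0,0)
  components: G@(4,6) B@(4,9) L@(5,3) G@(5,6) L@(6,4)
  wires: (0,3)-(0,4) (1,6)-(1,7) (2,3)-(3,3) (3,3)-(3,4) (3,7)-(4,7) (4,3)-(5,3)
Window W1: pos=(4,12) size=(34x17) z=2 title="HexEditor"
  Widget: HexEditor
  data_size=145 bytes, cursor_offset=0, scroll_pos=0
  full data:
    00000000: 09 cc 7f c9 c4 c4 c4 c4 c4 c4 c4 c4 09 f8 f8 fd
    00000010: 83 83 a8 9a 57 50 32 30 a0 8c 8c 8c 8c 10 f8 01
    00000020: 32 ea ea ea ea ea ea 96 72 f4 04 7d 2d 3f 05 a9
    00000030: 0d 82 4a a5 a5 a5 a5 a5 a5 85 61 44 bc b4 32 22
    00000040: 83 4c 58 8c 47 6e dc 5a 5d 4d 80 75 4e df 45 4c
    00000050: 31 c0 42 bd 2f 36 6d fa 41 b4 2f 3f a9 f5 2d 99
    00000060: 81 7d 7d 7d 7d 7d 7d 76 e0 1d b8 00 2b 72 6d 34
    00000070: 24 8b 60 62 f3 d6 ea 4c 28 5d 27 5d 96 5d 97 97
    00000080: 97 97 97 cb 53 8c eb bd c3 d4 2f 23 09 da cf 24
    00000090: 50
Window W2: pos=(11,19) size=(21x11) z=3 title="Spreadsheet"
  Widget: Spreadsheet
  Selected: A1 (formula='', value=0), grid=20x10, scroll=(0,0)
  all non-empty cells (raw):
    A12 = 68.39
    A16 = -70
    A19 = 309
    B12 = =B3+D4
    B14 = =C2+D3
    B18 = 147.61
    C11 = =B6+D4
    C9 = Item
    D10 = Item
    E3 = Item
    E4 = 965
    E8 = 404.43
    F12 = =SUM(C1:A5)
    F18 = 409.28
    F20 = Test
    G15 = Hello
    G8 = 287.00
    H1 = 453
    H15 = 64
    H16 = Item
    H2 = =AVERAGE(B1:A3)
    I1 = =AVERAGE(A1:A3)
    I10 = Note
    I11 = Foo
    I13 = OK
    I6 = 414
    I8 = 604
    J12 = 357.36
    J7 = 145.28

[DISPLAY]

                                    
     ┏━━━━━━━━━━━━━━━━━━━━━━━━━━━━━━
     ┃ CircuitBoard                 
┏━━━━━━━━━━━━━━━━━━━━━━━━━━━━━━━━┓──
┃ HexEditor                      ┃  
┠────────────────────────────────┨  
┃00000000  09 cc 7f c9 c4 c4 c4 c┃  
┃00000010  83 83 a8 9a 57 50 32 3┃· 
┃00000020  32 ea ea ea ea ea ea 9┃  
┃00000030  0d 82 4a a5 a5 a5 a5 a┃  
┃000000┏━━━━━━━━━━━━━━━━━━━┓ dc 5┃  
┃000000┃ Spreadsheet       ┃ 6d f┃  
┃000000┠───────────────────┨ 7d 7┃  
┃000000┃A1:                ┃ ea 4┃G 
┃000000┃       A       B   ┃ eb b┃  
┃000000┃-------------------┃     ┃G 
┃      ┃  1      [0]       ┃     ┃  
┃      ┃  2        0       ┃     ┃  


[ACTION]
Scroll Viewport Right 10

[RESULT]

                                    
 ┏━━━━━━━━━━━━━━━━━━━━━━━━━━━━━━━━┓ 
 ┃ CircuitBoard                   ┃ 
━━━━━━━━━━━━━━━━━━━━━━━━━━━━━┓────┨ 
xEditor                      ┃    ┃ 
─────────────────────────────┨    ┃ 
00000  09 cc 7f c9 c4 c4 c4 c┃    ┃ 
00010  83 83 a8 9a 57 50 32 3┃· ─ ┃ 
00020  32 ea ea ea ea ea ea 9┃    ┃ 
00030  0d 82 4a a5 a5 a5 a5 a┃    ┃ 
000┏━━━━━━━━━━━━━━━━━━━┓ dc 5┃    ┃ 
000┃ Spreadsheet       ┃ 6d f┃    ┃ 
000┠───────────────────┨ 7d 7┃    ┃ 
000┃A1:                ┃ ea 4┃G   ┃ 
000┃       A       B   ┃ eb b┃    ┃ 
000┃-------------------┃     ┃G   ┃ 
   ┃  1      [0]       ┃     ┃    ┃ 
   ┃  2        0       ┃     ┃    ┃ 


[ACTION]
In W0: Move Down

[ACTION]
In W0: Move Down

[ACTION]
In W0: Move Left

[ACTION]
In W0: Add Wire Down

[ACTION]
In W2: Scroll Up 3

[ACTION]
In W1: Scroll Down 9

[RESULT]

                                    
 ┏━━━━━━━━━━━━━━━━━━━━━━━━━━━━━━━━┓ 
 ┃ CircuitBoard                   ┃ 
━━━━━━━━━━━━━━━━━━━━━━━━━━━━━┓────┨ 
xEditor                      ┃    ┃ 
─────────────────────────────┨    ┃ 
00090  50                    ┃    ┃ 
                             ┃· ─ ┃ 
                             ┃    ┃ 
                             ┃    ┃ 
   ┏━━━━━━━━━━━━━━━━━━━┓     ┃    ┃ 
   ┃ Spreadsheet       ┃     ┃    ┃ 
   ┠───────────────────┨     ┃    ┃ 
   ┃A1:                ┃     ┃G   ┃ 
   ┃       A       B   ┃     ┃    ┃ 
   ┃-------------------┃     ┃G   ┃ 
   ┃  1      [0]       ┃     ┃    ┃ 
   ┃  2        0       ┃     ┃    ┃ 


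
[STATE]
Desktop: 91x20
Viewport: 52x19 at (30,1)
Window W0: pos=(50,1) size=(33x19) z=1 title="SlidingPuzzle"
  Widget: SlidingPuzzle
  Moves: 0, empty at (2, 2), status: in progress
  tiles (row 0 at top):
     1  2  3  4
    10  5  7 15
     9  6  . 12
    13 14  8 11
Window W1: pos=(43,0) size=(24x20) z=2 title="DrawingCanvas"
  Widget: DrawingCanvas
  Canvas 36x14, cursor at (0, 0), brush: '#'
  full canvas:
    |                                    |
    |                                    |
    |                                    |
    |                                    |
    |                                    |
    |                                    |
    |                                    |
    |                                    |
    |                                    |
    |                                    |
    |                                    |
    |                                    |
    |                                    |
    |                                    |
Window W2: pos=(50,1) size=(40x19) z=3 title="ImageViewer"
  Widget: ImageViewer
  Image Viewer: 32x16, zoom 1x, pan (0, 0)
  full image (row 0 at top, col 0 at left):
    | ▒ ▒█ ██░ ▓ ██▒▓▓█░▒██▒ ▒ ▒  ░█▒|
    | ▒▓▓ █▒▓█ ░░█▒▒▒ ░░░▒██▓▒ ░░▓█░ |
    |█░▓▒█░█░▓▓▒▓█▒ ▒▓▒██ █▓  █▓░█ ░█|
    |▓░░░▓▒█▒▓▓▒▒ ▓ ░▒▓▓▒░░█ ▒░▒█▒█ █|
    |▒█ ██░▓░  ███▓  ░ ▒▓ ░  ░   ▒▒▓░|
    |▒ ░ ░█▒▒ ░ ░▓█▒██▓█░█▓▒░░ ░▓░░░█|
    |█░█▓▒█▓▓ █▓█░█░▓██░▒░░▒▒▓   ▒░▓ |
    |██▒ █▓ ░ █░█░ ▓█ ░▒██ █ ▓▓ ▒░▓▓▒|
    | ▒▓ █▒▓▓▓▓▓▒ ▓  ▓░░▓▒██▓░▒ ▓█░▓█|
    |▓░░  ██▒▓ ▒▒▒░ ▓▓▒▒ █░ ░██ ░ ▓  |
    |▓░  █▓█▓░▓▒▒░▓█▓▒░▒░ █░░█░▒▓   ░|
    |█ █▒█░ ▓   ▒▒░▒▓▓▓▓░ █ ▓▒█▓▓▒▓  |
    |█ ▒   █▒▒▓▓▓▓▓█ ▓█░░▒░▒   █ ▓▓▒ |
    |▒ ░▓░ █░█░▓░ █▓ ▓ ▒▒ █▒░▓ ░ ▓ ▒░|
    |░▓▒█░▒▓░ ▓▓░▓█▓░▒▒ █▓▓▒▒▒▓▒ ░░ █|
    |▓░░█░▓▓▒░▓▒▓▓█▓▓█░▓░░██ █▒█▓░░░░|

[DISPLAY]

             ┃ Drawi┏━━━━━━━━━━━━━━━━━━━━━━━━━━━━━━━
             ┠──────┃ ImageViewer                   
             ┃+     ┠───────────────────────────────
             ┃      ┃ ▒ ▒█ ██░ ▓ ██▒▓▓█░▒██▒ ▒ ▒  ░█
             ┃      ┃ ▒▓▓ █▒▓█ ░░█▒▒▒ ░░░▒██▓▒ ░░▓█░
             ┃      ┃█░▓▒█░█░▓▓▒▓█▒ ▒▓▒██ █▓  █▓░█ ░
             ┃      ┃▓░░░▓▒█▒▓▓▒▒ ▓ ░▒▓▓▒░░█ ▒░▒█▒█ 
             ┃      ┃▒█ ██░▓░  ███▓  ░ ▒▓ ░  ░   ▒▒▓
             ┃      ┃▒ ░ ░█▒▒ ░ ░▓█▒██▓█░█▓▒░░ ░▓░░░
             ┃      ┃█░█▓▒█▓▓ █▓█░█░▓██░▒░░▒▒▓   ▒░▓
             ┃      ┃██▒ █▓ ░ █░█░ ▓█ ░▒██ █ ▓▓ ▒░▓▓
             ┃      ┃ ▒▓ █▒▓▓▓▓▓▒ ▓  ▓░░▓▒██▓░▒ ▓█░▓
             ┃      ┃▓░░  ██▒▓ ▒▒▒░ ▓▓▒▒ █░ ░██ ░ ▓ 
             ┃      ┃▓░  █▓█▓░▓▒▒░▓█▓▒░▒░ █░░█░▒▓   
             ┃      ┃█ █▒█░ ▓   ▒▒░▒▓▓▓▓░ █ ▓▒█▓▓▒▓ 
             ┃      ┃█ ▒   █▒▒▓▓▓▓▓█ ▓█░░▒░▒   █ ▓▓▒
             ┃      ┃▒ ░▓░ █░█░▓░ █▓ ▓ ▒▒ █▒░▓ ░ ▓ ▒
             ┃      ┃░▓▒█░▒▓░ ▓▓░▓█▓░▒▒ █▓▓▒▒▒▓▒ ░░ 
             ┗━━━━━━┗━━━━━━━━━━━━━━━━━━━━━━━━━━━━━━━


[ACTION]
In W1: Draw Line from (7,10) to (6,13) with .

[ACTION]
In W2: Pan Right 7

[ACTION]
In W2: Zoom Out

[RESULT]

             ┃ Drawi┏━━━━━━━━━━━━━━━━━━━━━━━━━━━━━━━
             ┠──────┃ ImageViewer                   
             ┃+     ┠───────────────────────────────
             ┃      ┃█░ ▓ ██▒▓▓█░▒██▒ ▒ ▒  ░█▒      
             ┃      ┃▓█ ░░█▒▒▒ ░░░▒██▓▒ ░░▓█░       
             ┃      ┃░▓▓▒▓█▒ ▒▓▒██ █▓  █▓░█ ░█      
             ┃      ┃▒▓▓▒▒ ▓ ░▒▓▓▒░░█ ▒░▒█▒█ █      
             ┃      ┃░  ███▓  ░ ▒▓ ░  ░   ▒▒▓░      
             ┃      ┃▒ ░ ░▓█▒██▓█░█▓▒░░ ░▓░░░█      
             ┃      ┃▓ █▓█░█░▓██░▒░░▒▒▓   ▒░▓       
             ┃      ┃░ █░█░ ▓█ ░▒██ █ ▓▓ ▒░▓▓▒      
             ┃      ┃▓▓▓▓▒ ▓  ▓░░▓▒██▓░▒ ▓█░▓█      
             ┃      ┃▒▓ ▒▒▒░ ▓▓▒▒ █░ ░██ ░ ▓        
             ┃      ┃▓░▓▒▒░▓█▓▒░▒░ █░░█░▒▓   ░      
             ┃      ┃▓   ▒▒░▒▓▓▓▓░ █ ▓▒█▓▓▒▓        
             ┃      ┃▒▒▓▓▓▓▓█ ▓█░░▒░▒   █ ▓▓▒       
             ┃      ┃░█░▓░ █▓ ▓ ▒▒ █▒░▓ ░ ▓ ▒░      
             ┃      ┃░ ▓▓░▓█▓░▒▒ █▓▓▒▒▒▓▒ ░░ █      
             ┗━━━━━━┗━━━━━━━━━━━━━━━━━━━━━━━━━━━━━━━


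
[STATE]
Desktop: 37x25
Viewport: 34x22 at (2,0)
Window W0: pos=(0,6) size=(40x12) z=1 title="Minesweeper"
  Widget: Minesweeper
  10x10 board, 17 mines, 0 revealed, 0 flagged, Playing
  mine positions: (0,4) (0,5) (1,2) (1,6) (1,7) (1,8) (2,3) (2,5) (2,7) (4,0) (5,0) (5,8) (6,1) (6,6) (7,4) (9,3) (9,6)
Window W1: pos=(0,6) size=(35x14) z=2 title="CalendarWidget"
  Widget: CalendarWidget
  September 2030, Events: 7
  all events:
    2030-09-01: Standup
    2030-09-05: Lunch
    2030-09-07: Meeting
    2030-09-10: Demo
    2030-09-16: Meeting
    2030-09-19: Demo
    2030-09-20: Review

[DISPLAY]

                                  
                                  
                                  
                                  
                                  
                                  
━━━━━━━━━━━━━━━━━━━━━━━━━━━━━━━━┓━
CalendarWidget                  ┃ 
────────────────────────────────┨─
         September 2030         ┃ 
o Tu We Th Fr Sa Su             ┃ 
                  1*            ┃ 
2  3  4  5*  6  7*  8           ┃ 
9 10* 11 12 13 14 15            ┃ 
6* 17 18 19* 20* 21 22          ┃ 
3 24 25 26 27 28 29             ┃ 
0                               ┃ 
                                ┃━
                                ┃ 
━━━━━━━━━━━━━━━━━━━━━━━━━━━━━━━━┛ 
                                  
                                  


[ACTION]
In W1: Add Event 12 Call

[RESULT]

                                  
                                  
                                  
                                  
                                  
                                  
━━━━━━━━━━━━━━━━━━━━━━━━━━━━━━━━┓━
CalendarWidget                  ┃ 
────────────────────────────────┨─
         September 2030         ┃ 
o Tu We Th Fr Sa Su             ┃ 
                  1*            ┃ 
2  3  4  5*  6  7*  8           ┃ 
9 10* 11 12* 13 14 15           ┃ 
6* 17 18 19* 20* 21 22          ┃ 
3 24 25 26 27 28 29             ┃ 
0                               ┃ 
                                ┃━
                                ┃ 
━━━━━━━━━━━━━━━━━━━━━━━━━━━━━━━━┛ 
                                  
                                  


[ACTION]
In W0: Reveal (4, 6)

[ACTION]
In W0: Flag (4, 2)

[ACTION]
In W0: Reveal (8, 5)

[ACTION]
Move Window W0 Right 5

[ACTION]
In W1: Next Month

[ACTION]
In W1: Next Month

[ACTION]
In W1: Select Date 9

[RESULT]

                                  
                                  
                                  
                                  
                                  
                                  
━━━━━━━━━━━━━━━━━━━━━━━━━━━━━━━━┓━
CalendarWidget                  ┃ 
────────────────────────────────┨─
         November 2030          ┃ 
o Tu We Th Fr Sa Su             ┃ 
            1  2  3             ┃ 
4  5  6  7  8 [ 9] 10           ┃ 
1 12 13 14 15 16 17             ┃ 
8 19 20 21 22 23 24             ┃ 
5 26 27 28 29 30                ┃ 
                                ┃ 
                                ┃━
                                ┃ 
━━━━━━━━━━━━━━━━━━━━━━━━━━━━━━━━┛ 
                                  
                                  


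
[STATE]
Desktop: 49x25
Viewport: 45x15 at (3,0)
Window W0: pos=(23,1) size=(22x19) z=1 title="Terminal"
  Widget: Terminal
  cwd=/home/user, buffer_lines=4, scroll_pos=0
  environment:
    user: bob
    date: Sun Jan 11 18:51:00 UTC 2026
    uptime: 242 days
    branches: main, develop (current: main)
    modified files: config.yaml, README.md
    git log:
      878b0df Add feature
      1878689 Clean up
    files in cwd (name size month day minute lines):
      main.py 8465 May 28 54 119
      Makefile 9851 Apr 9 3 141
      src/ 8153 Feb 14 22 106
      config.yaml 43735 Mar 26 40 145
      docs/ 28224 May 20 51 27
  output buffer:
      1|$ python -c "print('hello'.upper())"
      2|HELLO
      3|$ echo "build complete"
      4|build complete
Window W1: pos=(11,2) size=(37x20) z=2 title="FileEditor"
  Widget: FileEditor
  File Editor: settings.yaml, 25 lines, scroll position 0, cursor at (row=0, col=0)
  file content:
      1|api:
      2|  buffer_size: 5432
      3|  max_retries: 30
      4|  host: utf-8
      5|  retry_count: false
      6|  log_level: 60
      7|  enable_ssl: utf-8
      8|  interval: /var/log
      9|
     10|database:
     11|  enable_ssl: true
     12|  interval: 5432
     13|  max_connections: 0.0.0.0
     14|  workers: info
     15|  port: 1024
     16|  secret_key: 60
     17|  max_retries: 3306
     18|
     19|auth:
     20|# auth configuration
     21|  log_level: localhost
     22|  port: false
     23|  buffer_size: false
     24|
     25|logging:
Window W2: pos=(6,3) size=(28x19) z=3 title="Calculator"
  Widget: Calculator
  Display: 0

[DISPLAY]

                                             
                    ┏━━━━━━━━━━━━━━━━━━━━┓   
        ┏━━━━━━━━━━━━━━━━━━━━━━━━━━━━━━━━━━━┓
   ┏━━━━━━━━━━━━━━━━━━━━━━━━━━┓             ┃
   ┃ Calculator               ┃─────────────┨
   ┠──────────────────────────┨            ▲┃
   ┃                         0┃            █┃
   ┃┌───┬───┬───┬───┐         ┃            ░┃
   ┃│ 7 │ 8 │ 9 │ ÷ │         ┃            ░┃
   ┃├───┼───┼───┼───┤         ┃            ░┃
   ┃│ 4 │ 5 │ 6 │ × │         ┃            ░┃
   ┃├───┼───┼───┼───┤         ┃            ░┃
   ┃│ 1 │ 2 │ 3 │ - │         ┃            ░┃
   ┃├───┼───┼───┼───┤         ┃            ░┃
   ┃│ 0 │ . │ = │ + │         ┃            ░┃


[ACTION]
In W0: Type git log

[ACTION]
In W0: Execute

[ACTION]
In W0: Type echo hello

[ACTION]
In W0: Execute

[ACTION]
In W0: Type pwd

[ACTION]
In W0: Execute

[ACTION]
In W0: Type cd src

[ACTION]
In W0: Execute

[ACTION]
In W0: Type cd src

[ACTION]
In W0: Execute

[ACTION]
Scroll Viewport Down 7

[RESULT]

   ┃┌───┬───┬───┬───┐         ┃            ░┃
   ┃│ 7 │ 8 │ 9 │ ÷ │         ┃            ░┃
   ┃├───┼───┼───┼───┤         ┃            ░┃
   ┃│ 4 │ 5 │ 6 │ × │         ┃            ░┃
   ┃├───┼───┼───┼───┤         ┃            ░┃
   ┃│ 1 │ 2 │ 3 │ - │         ┃            ░┃
   ┃├───┼───┼───┼───┤         ┃            ░┃
   ┃│ 0 │ . │ = │ + │         ┃            ░┃
   ┃├───┼───┼───┼───┤         ┃            ░┃
   ┃│ C │ MC│ MR│ M+│         ┃            ░┃
   ┃└───┴───┴───┴───┘         ┃.0.0        ░┃
   ┃                          ┃            ░┃
   ┃                          ┃            ░┃
   ┃                          ┃            ▼┃
   ┗━━━━━━━━━━━━━━━━━━━━━━━━━━┛━━━━━━━━━━━━━┛


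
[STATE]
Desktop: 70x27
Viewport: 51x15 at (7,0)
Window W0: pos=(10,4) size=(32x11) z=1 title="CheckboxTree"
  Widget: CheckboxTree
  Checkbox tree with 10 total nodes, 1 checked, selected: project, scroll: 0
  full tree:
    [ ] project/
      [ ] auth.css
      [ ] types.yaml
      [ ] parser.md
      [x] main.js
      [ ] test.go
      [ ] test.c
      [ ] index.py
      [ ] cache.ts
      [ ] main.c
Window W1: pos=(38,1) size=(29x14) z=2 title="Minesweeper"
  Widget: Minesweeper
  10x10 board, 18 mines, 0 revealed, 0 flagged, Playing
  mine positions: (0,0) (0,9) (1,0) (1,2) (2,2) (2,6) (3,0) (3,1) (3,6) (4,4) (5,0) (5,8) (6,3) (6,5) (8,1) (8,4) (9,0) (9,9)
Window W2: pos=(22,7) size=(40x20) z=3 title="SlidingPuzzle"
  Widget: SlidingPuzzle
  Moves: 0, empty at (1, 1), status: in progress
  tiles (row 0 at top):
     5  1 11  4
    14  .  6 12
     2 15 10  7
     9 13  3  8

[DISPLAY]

                                                   
                               ┏━━━━━━━━━━━━━━━━━━━
                               ┃ Minesweeper       
                               ┠───────────────────
   ┏━━━━━━━━━━━━━━━━━━━━━━━━━━━┃■■■■■■■■■■         
   ┃ CheckboxTree              ┃■■■■■■■■■■         
   ┠───────────────────────────┃■■■■■■■■■■         
   ┃>[-] projec┏━━━━━━━━━━━━━━━━━━━━━━━━━━━━━━━━━━━
   ┃   [ ] auth┃ SlidingPuzzle                     
   ┃   [ ] type┠───────────────────────────────────
   ┃   [ ] pars┃┌────┬────┬────┬────┐              
   ┃   [x] main┃│  5 │  1 │ 11 │  4 │              
   ┃   [ ] test┃├────┼────┼────┼────┤              
   ┃   [ ] test┃│ 14 │    │  6 │ 12 │              
   ┗━━━━━━━━━━━┃├────┼────┼────┼────┤              


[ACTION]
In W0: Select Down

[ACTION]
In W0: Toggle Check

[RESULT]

                                                   
                               ┏━━━━━━━━━━━━━━━━━━━
                               ┃ Minesweeper       
                               ┠───────────────────
   ┏━━━━━━━━━━━━━━━━━━━━━━━━━━━┃■■■■■■■■■■         
   ┃ CheckboxTree              ┃■■■■■■■■■■         
   ┠───────────────────────────┃■■■■■■■■■■         
   ┃ [-] projec┏━━━━━━━━━━━━━━━━━━━━━━━━━━━━━━━━━━━
   ┃>  [x] auth┃ SlidingPuzzle                     
   ┃   [ ] type┠───────────────────────────────────
   ┃   [ ] pars┃┌────┬────┬────┬────┐              
   ┃   [x] main┃│  5 │  1 │ 11 │  4 │              
   ┃   [ ] test┃├────┼────┼────┼────┤              
   ┃   [ ] test┃│ 14 │    │  6 │ 12 │              
   ┗━━━━━━━━━━━┃├────┼────┼────┼────┤              


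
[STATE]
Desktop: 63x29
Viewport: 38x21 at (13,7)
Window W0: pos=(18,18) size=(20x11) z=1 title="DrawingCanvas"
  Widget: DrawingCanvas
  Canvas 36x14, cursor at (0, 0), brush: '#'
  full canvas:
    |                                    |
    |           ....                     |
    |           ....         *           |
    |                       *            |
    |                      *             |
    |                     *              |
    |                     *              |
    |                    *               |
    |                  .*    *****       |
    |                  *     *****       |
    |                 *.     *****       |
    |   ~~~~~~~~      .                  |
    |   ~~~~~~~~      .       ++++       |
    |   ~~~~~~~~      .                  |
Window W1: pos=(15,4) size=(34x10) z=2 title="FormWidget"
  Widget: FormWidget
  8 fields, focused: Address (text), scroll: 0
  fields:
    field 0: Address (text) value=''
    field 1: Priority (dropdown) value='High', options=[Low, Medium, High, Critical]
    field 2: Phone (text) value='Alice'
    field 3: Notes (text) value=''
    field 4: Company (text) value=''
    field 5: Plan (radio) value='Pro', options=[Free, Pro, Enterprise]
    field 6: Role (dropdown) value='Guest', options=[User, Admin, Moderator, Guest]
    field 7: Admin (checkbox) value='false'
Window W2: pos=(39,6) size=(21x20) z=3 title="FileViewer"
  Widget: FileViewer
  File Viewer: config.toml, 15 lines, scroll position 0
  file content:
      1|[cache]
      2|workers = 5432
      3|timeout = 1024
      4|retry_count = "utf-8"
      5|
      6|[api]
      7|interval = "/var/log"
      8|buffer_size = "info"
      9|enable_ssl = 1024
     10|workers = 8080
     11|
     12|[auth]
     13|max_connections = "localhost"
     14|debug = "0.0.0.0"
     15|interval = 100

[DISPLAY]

  ┃> Address:    [        ┃ FileViewer
  ┃  Priority:   [High    ┠───────────
  ┃  Phone:      [Alice   ┃[cache]    
  ┃  Notes:      [        ┃workers = 5
  ┃  Company:    [        ┃timeout = 1
  ┃  Plan:       ( ) Free ┃retry_count
  ┗━━━━━━━━━━━━━━━━━━━━━━━┃           
                          ┃[api]      
                          ┃interval = 
                          ┃buffer_size
                          ┃enable_ssl 
     ┏━━━━━━━━━━━━━━━━━━┓ ┃workers = 8
     ┃ DrawingCanvas    ┃ ┃           
     ┠──────────────────┨ ┃[auth]     
     ┃+                 ┃ ┃max_connect
     ┃           ....   ┃ ┃debug = "0.
     ┃           ....   ┃ ┃interval = 
     ┃                  ┃ ┃           
     ┃                  ┃ ┗━━━━━━━━━━━
     ┃                  ┃             
     ┃                  ┃             


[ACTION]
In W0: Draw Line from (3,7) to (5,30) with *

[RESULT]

  ┃> Address:    [        ┃ FileViewer
  ┃  Priority:   [High    ┠───────────
  ┃  Phone:      [Alice   ┃[cache]    
  ┃  Notes:      [        ┃workers = 5
  ┃  Company:    [        ┃timeout = 1
  ┃  Plan:       ( ) Free ┃retry_count
  ┗━━━━━━━━━━━━━━━━━━━━━━━┃           
                          ┃[api]      
                          ┃interval = 
                          ┃buffer_size
                          ┃enable_ssl 
     ┏━━━━━━━━━━━━━━━━━━┓ ┃workers = 8
     ┃ DrawingCanvas    ┃ ┃           
     ┠──────────────────┨ ┃[auth]     
     ┃+                 ┃ ┃max_connect
     ┃           ....   ┃ ┃debug = "0.
     ┃           ....   ┃ ┃interval = 
     ┃       ******     ┃ ┃           
     ┃             *****┃ ┗━━━━━━━━━━━
     ┃                  ┃             
     ┃                  ┃             


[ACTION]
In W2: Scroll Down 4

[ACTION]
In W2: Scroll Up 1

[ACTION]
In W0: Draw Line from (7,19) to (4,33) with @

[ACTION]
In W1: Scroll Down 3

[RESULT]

  ┃  Notes:      [        ┃ FileViewer
  ┃  Company:    [        ┠───────────
  ┃  Plan:       ( ) Free ┃[cache]    
  ┃  Role:       [Guest   ┃workers = 5
  ┃  Admin:      [ ]      ┃timeout = 1
  ┃                       ┃retry_count
  ┗━━━━━━━━━━━━━━━━━━━━━━━┃           
                          ┃[api]      
                          ┃interval = 
                          ┃buffer_size
                          ┃enable_ssl 
     ┏━━━━━━━━━━━━━━━━━━┓ ┃workers = 8
     ┃ DrawingCanvas    ┃ ┃           
     ┠──────────────────┨ ┃[auth]     
     ┃+                 ┃ ┃max_connect
     ┃           ....   ┃ ┃debug = "0.
     ┃           ....   ┃ ┃interval = 
     ┃       ******     ┃ ┃           
     ┃             *****┃ ┗━━━━━━━━━━━
     ┃                  ┃             
     ┃                  ┃             


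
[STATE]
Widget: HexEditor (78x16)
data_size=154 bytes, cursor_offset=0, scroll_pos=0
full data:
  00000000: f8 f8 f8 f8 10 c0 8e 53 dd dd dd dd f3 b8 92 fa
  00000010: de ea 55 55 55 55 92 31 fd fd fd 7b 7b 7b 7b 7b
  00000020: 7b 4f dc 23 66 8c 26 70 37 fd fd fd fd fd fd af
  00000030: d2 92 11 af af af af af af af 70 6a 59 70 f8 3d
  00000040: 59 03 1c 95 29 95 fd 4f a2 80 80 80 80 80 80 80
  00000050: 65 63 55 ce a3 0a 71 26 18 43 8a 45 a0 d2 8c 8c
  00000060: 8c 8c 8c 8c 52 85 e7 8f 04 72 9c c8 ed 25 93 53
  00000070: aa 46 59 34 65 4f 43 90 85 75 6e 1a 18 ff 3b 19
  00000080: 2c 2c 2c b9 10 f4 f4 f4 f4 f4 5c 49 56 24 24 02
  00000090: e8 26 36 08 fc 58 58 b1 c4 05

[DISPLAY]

00000000  F8 f8 f8 f8 10 c0 8e 53  dd dd dd dd f3 b8 92 fa  |.......S........|
00000010  de ea 55 55 55 55 92 31  fd fd fd 7b 7b 7b 7b 7b  |..UUUU.1...{{{{{|
00000020  7b 4f dc 23 66 8c 26 70  37 fd fd fd fd fd fd af  |{O.#f.&p7.......|
00000030  d2 92 11 af af af af af  af af 70 6a 59 70 f8 3d  |..........pjYp.=|
00000040  59 03 1c 95 29 95 fd 4f  a2 80 80 80 80 80 80 80  |Y...)..O........|
00000050  65 63 55 ce a3 0a 71 26  18 43 8a 45 a0 d2 8c 8c  |ecU...q&.C.E....|
00000060  8c 8c 8c 8c 52 85 e7 8f  04 72 9c c8 ed 25 93 53  |....R....r...%.S|
00000070  aa 46 59 34 65 4f 43 90  85 75 6e 1a 18 ff 3b 19  |.FY4eOC..un...;.|
00000080  2c 2c 2c b9 10 f4 f4 f4  f4 f4 5c 49 56 24 24 02  |,,,.......\IV$$.|
00000090  e8 26 36 08 fc 58 58 b1  c4 05                    |.&6..XX...      |
                                                                              
                                                                              
                                                                              
                                                                              
                                                                              
                                                                              


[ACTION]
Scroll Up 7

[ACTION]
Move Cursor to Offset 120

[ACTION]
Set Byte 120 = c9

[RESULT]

00000000  f8 f8 f8 f8 10 c0 8e 53  dd dd dd dd f3 b8 92 fa  |.......S........|
00000010  de ea 55 55 55 55 92 31  fd fd fd 7b 7b 7b 7b 7b  |..UUUU.1...{{{{{|
00000020  7b 4f dc 23 66 8c 26 70  37 fd fd fd fd fd fd af  |{O.#f.&p7.......|
00000030  d2 92 11 af af af af af  af af 70 6a 59 70 f8 3d  |..........pjYp.=|
00000040  59 03 1c 95 29 95 fd 4f  a2 80 80 80 80 80 80 80  |Y...)..O........|
00000050  65 63 55 ce a3 0a 71 26  18 43 8a 45 a0 d2 8c 8c  |ecU...q&.C.E....|
00000060  8c 8c 8c 8c 52 85 e7 8f  04 72 9c c8 ed 25 93 53  |....R....r...%.S|
00000070  aa 46 59 34 65 4f 43 90  C9 75 6e 1a 18 ff 3b 19  |.FY4eOC..un...;.|
00000080  2c 2c 2c b9 10 f4 f4 f4  f4 f4 5c 49 56 24 24 02  |,,,.......\IV$$.|
00000090  e8 26 36 08 fc 58 58 b1  c4 05                    |.&6..XX...      |
                                                                              
                                                                              
                                                                              
                                                                              
                                                                              
                                                                              


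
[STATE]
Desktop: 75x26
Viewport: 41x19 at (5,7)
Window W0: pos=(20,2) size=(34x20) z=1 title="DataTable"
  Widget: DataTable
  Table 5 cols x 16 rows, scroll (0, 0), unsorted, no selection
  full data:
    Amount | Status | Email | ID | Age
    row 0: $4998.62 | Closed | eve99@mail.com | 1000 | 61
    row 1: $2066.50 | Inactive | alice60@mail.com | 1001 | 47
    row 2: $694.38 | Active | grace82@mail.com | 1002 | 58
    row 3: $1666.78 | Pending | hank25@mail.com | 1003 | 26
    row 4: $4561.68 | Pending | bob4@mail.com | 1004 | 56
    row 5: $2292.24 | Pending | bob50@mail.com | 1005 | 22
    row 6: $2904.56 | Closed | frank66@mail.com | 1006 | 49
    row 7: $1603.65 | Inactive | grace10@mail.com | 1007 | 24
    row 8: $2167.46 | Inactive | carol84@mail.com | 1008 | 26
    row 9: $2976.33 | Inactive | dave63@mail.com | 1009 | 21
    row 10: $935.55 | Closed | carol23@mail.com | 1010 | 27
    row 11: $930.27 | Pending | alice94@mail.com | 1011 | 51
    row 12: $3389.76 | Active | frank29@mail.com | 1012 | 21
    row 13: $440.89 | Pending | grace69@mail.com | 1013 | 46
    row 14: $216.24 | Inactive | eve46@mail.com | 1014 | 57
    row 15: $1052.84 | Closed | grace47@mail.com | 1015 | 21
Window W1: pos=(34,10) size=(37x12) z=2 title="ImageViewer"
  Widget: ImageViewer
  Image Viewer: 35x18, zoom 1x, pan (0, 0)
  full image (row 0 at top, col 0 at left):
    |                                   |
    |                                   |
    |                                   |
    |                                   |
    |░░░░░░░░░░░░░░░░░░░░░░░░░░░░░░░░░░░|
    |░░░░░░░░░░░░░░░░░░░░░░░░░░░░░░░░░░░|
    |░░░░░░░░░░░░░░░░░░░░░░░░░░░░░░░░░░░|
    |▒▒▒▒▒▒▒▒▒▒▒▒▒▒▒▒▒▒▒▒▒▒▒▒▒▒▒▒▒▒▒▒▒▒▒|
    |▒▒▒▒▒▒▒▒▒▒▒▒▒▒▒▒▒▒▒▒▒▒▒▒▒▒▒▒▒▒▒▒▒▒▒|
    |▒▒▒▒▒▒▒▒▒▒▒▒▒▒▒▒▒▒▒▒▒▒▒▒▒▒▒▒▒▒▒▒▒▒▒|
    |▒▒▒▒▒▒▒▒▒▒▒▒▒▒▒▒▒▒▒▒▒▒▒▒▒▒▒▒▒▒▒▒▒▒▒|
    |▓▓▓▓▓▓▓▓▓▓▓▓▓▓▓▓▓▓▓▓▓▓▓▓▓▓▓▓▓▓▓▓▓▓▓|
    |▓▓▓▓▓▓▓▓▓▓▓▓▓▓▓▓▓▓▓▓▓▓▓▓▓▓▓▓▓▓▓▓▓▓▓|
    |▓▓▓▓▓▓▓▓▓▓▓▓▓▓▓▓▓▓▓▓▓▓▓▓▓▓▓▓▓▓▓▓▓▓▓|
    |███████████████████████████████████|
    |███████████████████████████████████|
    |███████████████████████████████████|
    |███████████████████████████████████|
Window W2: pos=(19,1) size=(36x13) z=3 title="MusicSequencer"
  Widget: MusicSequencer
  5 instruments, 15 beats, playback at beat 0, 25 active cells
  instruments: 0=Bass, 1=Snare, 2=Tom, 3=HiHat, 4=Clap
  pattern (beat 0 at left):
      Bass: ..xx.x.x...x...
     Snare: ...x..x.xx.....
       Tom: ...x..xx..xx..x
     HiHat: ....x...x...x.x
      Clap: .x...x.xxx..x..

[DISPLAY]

              ┃   Tom···█··██··██··█     
              ┃ HiHat····█···█···█·█     
              ┃  Clap·█···█·███··█··     
              ┃                          
              ┃                          
              ┃                          
              ┗━━━━━━━━━━━━━━━━━━━━━━━━━━
               ┃$1603.65│Inac┃           
               ┃$2167.46│Inac┃           
               ┃$2976.33│Inac┃           
               ┃$935.55 │Clos┃░░░░░░░░░░░
               ┃$930.27 │Pend┃░░░░░░░░░░░
               ┃$3389.76│Acti┃░░░░░░░░░░░
               ┃$440.89 │Pend┃▒▒▒▒▒▒▒▒▒▒▒
               ┗━━━━━━━━━━━━━┗━━━━━━━━━━━
                                         
                                         
                                         
                                         


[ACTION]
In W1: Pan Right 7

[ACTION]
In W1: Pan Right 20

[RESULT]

              ┃   Tom···█··██··██··█     
              ┃ HiHat····█···█···█·█     
              ┃  Clap·█···█·███··█··     
              ┃                          
              ┃                          
              ┃                          
              ┗━━━━━━━━━━━━━━━━━━━━━━━━━━
               ┃$1603.65│Inac┃           
               ┃$2167.46│Inac┃           
               ┃$2976.33│Inac┃           
               ┃$935.55 │Clos┃░░░░░░░░   
               ┃$930.27 │Pend┃░░░░░░░░   
               ┃$3389.76│Acti┃░░░░░░░░   
               ┃$440.89 │Pend┃▒▒▒▒▒▒▒▒   
               ┗━━━━━━━━━━━━━┗━━━━━━━━━━━
                                         
                                         
                                         
                                         


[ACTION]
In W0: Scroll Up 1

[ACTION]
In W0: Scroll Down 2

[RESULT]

              ┃   Tom···█··██··██··█     
              ┃ HiHat····█···█···█·█     
              ┃  Clap·█···█·███··█··     
              ┃                          
              ┃                          
              ┃                          
              ┗━━━━━━━━━━━━━━━━━━━━━━━━━━
               ┃$2976.33│Inac┃           
               ┃$935.55 │Clos┃           
               ┃$930.27 │Pend┃           
               ┃$3389.76│Acti┃░░░░░░░░   
               ┃$440.89 │Pend┃░░░░░░░░   
               ┃$216.24 │Inac┃░░░░░░░░   
               ┃$1052.84│Clos┃▒▒▒▒▒▒▒▒   
               ┗━━━━━━━━━━━━━┗━━━━━━━━━━━
                                         
                                         
                                         
                                         


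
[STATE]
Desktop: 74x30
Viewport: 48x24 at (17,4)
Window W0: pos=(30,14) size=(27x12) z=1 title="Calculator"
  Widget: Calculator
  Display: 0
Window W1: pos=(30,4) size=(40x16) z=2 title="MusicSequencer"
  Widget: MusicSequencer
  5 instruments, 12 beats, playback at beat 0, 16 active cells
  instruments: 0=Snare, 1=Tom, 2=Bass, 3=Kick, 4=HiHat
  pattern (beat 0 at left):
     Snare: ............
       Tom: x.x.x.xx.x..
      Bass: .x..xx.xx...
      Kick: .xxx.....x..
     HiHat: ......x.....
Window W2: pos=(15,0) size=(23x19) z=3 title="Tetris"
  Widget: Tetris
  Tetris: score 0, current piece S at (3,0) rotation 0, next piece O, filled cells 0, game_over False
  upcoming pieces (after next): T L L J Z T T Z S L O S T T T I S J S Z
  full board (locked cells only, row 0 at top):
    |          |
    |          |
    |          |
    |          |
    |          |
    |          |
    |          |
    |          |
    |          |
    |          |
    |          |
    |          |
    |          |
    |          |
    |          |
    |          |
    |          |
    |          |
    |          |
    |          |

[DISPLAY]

         │▓▓        ┃━━━━━━━━━━━━━━━━━━━━━━━━━━━
         │▓▓        ┃equencer                   
         │          ┃───────────────────────────
         │          ┃12345678901                
         │          ┃···········                
         │Score:    ┃·█·█·██·█··                
         │0         ┃█··██·██···                
         │          ┃███·····█··                
         │          ┃·····█·····                
         │          ┃                           
         │          ┃                           
         │          ┃                           
         │          ┃                           
         │          ┃                           
━━━━━━━━━━━━━━━━━━━━┛                           
             ┗━━━━━━━━━━━━━━━━━━━━━━━━━━━━━━━━━━
             ┃├───┼───┼───┼───┤        ┃        
             ┃│ 4 │ 5 │ 6 │ × │        ┃        
             ┃├───┼───┼───┼───┤        ┃        
             ┃│ 1 │ 2 │ 3 │ - │        ┃        
             ┃└───┴───┴───┴───┘        ┃        
             ┗━━━━━━━━━━━━━━━━━━━━━━━━━┛        
                                                
                                                


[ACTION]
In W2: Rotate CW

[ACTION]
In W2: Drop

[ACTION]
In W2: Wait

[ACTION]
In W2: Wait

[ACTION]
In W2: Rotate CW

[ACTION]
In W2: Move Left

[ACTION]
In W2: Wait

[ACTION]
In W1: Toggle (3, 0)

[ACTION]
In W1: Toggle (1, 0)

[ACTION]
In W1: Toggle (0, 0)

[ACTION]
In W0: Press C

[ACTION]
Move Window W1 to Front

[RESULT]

         │▓▓ ┏━━━━━━━━━━━━━━━━━━━━━━━━━━━━━━━━━━
         │▓▓ ┃ MusicSequencer                   
         │   ┠──────────────────────────────────
         │   ┃      ▼12345678901                
         │   ┃ Snare█···········                
         │Sco┃   Tom··█·█·██·█··                
         │0  ┃  Bass·█··██·██···                
         │   ┃  Kick████·····█··                
         │   ┃ HiHat······█·····                
         │   ┃                                  
         │   ┃                                  
         │   ┃                                  
         │   ┃                                  
         │   ┃                                  
━━━━━━━━━━━━━┃                                  
             ┗━━━━━━━━━━━━━━━━━━━━━━━━━━━━━━━━━━
             ┃├───┼───┼───┼───┤        ┃        
             ┃│ 4 │ 5 │ 6 │ × │        ┃        
             ┃├───┼───┼───┼───┤        ┃        
             ┃│ 1 │ 2 │ 3 │ - │        ┃        
             ┃└───┴───┴───┴───┘        ┃        
             ┗━━━━━━━━━━━━━━━━━━━━━━━━━┛        
                                                
                                                
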